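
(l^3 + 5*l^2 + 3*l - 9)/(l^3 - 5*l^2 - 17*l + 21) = (l + 3)/(l - 7)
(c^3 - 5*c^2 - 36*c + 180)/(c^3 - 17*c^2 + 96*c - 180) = (c + 6)/(c - 6)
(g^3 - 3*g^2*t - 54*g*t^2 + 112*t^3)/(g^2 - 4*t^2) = (g^2 - g*t - 56*t^2)/(g + 2*t)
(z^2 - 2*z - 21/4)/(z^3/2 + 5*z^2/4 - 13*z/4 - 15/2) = (4*z^2 - 8*z - 21)/(2*z^3 + 5*z^2 - 13*z - 30)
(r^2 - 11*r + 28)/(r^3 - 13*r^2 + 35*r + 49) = (r - 4)/(r^2 - 6*r - 7)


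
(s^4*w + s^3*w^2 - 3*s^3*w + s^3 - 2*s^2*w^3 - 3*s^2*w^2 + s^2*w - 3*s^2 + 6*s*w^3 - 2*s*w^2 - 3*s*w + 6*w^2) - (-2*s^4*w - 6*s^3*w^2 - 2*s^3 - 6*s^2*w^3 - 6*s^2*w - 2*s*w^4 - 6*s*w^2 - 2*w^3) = 3*s^4*w + 7*s^3*w^2 - 3*s^3*w + 3*s^3 + 4*s^2*w^3 - 3*s^2*w^2 + 7*s^2*w - 3*s^2 + 2*s*w^4 + 6*s*w^3 + 4*s*w^2 - 3*s*w + 2*w^3 + 6*w^2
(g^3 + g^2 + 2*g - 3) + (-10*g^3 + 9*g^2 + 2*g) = -9*g^3 + 10*g^2 + 4*g - 3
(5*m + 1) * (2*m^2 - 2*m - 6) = 10*m^3 - 8*m^2 - 32*m - 6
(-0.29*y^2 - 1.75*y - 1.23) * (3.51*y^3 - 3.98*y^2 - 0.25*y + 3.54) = -1.0179*y^5 - 4.9883*y^4 + 2.7202*y^3 + 4.3063*y^2 - 5.8875*y - 4.3542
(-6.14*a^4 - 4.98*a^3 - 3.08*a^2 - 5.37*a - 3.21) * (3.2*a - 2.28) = -19.648*a^5 - 1.9368*a^4 + 1.4984*a^3 - 10.1616*a^2 + 1.9716*a + 7.3188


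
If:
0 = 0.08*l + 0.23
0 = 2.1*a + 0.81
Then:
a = -0.39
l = -2.88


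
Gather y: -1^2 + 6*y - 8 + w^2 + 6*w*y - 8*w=w^2 - 8*w + y*(6*w + 6) - 9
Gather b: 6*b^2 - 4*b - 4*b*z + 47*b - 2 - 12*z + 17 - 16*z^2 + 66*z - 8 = 6*b^2 + b*(43 - 4*z) - 16*z^2 + 54*z + 7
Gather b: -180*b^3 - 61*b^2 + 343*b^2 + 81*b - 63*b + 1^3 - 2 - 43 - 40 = -180*b^3 + 282*b^2 + 18*b - 84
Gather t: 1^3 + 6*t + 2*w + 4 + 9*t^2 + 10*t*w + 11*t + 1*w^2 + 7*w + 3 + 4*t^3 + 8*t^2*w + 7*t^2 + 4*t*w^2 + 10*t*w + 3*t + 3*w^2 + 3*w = 4*t^3 + t^2*(8*w + 16) + t*(4*w^2 + 20*w + 20) + 4*w^2 + 12*w + 8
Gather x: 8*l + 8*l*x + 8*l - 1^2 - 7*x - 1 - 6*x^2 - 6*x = 16*l - 6*x^2 + x*(8*l - 13) - 2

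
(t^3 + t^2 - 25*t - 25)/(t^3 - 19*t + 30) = (t^2 - 4*t - 5)/(t^2 - 5*t + 6)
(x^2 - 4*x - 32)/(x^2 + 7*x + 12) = (x - 8)/(x + 3)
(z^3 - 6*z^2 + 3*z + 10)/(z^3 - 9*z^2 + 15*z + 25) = (z - 2)/(z - 5)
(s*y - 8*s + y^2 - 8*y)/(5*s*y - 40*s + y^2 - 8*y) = (s + y)/(5*s + y)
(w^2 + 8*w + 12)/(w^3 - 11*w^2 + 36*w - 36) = (w^2 + 8*w + 12)/(w^3 - 11*w^2 + 36*w - 36)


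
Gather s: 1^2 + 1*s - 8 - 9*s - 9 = -8*s - 16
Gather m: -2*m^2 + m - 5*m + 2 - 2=-2*m^2 - 4*m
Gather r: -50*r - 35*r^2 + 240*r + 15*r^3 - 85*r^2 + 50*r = 15*r^3 - 120*r^2 + 240*r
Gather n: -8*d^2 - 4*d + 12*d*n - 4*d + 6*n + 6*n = -8*d^2 - 8*d + n*(12*d + 12)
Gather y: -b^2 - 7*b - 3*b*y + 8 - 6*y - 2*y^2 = -b^2 - 7*b - 2*y^2 + y*(-3*b - 6) + 8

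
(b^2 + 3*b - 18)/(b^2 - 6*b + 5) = (b^2 + 3*b - 18)/(b^2 - 6*b + 5)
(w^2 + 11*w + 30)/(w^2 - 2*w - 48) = (w + 5)/(w - 8)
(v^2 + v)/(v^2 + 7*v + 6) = v/(v + 6)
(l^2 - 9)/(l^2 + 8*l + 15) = (l - 3)/(l + 5)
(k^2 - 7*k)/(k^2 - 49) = k/(k + 7)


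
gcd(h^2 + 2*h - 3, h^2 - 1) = h - 1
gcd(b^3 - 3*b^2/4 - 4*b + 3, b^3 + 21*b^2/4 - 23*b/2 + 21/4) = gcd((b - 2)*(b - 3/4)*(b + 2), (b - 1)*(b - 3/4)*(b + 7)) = b - 3/4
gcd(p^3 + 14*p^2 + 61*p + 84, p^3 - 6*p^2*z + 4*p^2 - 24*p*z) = p + 4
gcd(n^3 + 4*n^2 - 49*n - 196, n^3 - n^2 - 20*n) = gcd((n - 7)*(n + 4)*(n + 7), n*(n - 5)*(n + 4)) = n + 4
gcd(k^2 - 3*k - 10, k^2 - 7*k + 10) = k - 5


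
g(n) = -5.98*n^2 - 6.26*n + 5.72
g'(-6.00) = 65.50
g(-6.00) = -172.00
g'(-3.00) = 29.62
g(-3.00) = -29.32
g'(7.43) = -95.12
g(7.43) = -370.92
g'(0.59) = -13.32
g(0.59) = -0.06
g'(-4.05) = 42.18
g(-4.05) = -67.01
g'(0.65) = -14.03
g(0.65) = -0.88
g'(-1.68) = 13.83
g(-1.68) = -0.64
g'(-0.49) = -0.40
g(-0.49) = 7.35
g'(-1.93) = 16.82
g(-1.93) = -4.47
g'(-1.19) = 7.97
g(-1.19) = 4.70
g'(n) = -11.96*n - 6.26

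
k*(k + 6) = k^2 + 6*k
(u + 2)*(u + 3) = u^2 + 5*u + 6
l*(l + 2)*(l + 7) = l^3 + 9*l^2 + 14*l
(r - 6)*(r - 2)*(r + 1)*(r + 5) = r^4 - 2*r^3 - 31*r^2 + 32*r + 60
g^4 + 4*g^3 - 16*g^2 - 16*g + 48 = (g - 2)^2*(g + 2)*(g + 6)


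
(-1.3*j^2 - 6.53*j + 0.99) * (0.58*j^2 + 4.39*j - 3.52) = -0.754*j^4 - 9.4944*j^3 - 23.5165*j^2 + 27.3317*j - 3.4848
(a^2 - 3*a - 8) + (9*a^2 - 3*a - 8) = 10*a^2 - 6*a - 16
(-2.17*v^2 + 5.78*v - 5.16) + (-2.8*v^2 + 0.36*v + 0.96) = -4.97*v^2 + 6.14*v - 4.2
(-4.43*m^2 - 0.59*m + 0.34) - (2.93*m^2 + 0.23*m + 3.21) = -7.36*m^2 - 0.82*m - 2.87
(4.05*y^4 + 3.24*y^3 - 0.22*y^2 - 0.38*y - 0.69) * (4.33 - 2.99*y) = -12.1095*y^5 + 7.8489*y^4 + 14.687*y^3 + 0.1836*y^2 + 0.4177*y - 2.9877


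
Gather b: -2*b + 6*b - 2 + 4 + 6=4*b + 8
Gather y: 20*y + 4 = 20*y + 4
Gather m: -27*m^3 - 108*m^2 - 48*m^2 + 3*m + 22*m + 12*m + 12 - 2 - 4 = -27*m^3 - 156*m^2 + 37*m + 6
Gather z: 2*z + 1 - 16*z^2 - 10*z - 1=-16*z^2 - 8*z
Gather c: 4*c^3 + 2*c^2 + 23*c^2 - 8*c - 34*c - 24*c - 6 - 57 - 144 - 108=4*c^3 + 25*c^2 - 66*c - 315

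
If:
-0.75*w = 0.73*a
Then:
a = -1.02739726027397*w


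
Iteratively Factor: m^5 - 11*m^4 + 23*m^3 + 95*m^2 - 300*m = (m)*(m^4 - 11*m^3 + 23*m^2 + 95*m - 300) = m*(m - 4)*(m^3 - 7*m^2 - 5*m + 75) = m*(m - 4)*(m + 3)*(m^2 - 10*m + 25) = m*(m - 5)*(m - 4)*(m + 3)*(m - 5)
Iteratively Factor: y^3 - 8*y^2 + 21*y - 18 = (y - 3)*(y^2 - 5*y + 6) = (y - 3)*(y - 2)*(y - 3)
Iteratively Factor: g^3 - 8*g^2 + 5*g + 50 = (g - 5)*(g^2 - 3*g - 10) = (g - 5)^2*(g + 2)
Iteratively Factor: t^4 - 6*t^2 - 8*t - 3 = (t - 3)*(t^3 + 3*t^2 + 3*t + 1) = (t - 3)*(t + 1)*(t^2 + 2*t + 1) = (t - 3)*(t + 1)^2*(t + 1)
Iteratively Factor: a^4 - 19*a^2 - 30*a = (a + 2)*(a^3 - 2*a^2 - 15*a) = (a - 5)*(a + 2)*(a^2 + 3*a) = (a - 5)*(a + 2)*(a + 3)*(a)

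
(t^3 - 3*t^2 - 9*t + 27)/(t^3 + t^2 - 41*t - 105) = (t^2 - 6*t + 9)/(t^2 - 2*t - 35)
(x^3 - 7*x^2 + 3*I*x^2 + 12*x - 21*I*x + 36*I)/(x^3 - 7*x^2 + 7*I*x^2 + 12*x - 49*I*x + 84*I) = (x + 3*I)/(x + 7*I)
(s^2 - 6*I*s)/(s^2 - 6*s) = (s - 6*I)/(s - 6)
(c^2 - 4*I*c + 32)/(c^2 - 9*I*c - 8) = (c + 4*I)/(c - I)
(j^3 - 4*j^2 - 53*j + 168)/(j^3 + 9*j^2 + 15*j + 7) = (j^2 - 11*j + 24)/(j^2 + 2*j + 1)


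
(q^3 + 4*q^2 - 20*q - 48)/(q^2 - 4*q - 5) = (-q^3 - 4*q^2 + 20*q + 48)/(-q^2 + 4*q + 5)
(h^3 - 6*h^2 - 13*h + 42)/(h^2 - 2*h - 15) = (h^2 - 9*h + 14)/(h - 5)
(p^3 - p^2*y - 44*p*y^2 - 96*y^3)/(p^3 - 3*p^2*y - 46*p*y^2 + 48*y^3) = (-p^2 - 7*p*y - 12*y^2)/(-p^2 - 5*p*y + 6*y^2)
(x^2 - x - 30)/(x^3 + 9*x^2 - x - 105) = (x - 6)/(x^2 + 4*x - 21)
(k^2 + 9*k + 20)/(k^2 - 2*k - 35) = (k + 4)/(k - 7)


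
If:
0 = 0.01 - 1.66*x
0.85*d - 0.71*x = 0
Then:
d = 0.01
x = 0.01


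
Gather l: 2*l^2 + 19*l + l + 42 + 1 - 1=2*l^2 + 20*l + 42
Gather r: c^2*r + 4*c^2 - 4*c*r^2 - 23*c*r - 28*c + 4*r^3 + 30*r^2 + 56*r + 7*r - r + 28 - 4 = 4*c^2 - 28*c + 4*r^3 + r^2*(30 - 4*c) + r*(c^2 - 23*c + 62) + 24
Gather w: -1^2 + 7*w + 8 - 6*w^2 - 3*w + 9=-6*w^2 + 4*w + 16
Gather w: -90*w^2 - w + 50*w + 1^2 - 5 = -90*w^2 + 49*w - 4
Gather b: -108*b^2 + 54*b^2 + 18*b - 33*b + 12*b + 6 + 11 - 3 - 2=-54*b^2 - 3*b + 12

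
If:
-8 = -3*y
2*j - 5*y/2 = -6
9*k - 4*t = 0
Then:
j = 1/3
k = 4*t/9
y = 8/3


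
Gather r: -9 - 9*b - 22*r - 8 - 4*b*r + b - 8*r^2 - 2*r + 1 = -8*b - 8*r^2 + r*(-4*b - 24) - 16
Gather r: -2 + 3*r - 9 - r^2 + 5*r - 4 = -r^2 + 8*r - 15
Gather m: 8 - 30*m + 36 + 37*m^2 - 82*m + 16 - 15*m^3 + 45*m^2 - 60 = -15*m^3 + 82*m^2 - 112*m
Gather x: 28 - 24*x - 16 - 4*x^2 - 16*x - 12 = -4*x^2 - 40*x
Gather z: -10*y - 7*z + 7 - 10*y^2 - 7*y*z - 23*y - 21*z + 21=-10*y^2 - 33*y + z*(-7*y - 28) + 28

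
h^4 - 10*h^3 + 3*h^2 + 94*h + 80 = (h - 8)*(h - 5)*(h + 1)*(h + 2)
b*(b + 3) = b^2 + 3*b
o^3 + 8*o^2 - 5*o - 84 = (o - 3)*(o + 4)*(o + 7)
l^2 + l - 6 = (l - 2)*(l + 3)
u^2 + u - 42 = (u - 6)*(u + 7)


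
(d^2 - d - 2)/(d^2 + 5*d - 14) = (d + 1)/(d + 7)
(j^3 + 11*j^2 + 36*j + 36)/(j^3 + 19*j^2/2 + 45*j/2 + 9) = 2*(j + 2)/(2*j + 1)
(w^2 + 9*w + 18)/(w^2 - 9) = (w + 6)/(w - 3)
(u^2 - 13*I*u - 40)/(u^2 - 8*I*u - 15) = (u - 8*I)/(u - 3*I)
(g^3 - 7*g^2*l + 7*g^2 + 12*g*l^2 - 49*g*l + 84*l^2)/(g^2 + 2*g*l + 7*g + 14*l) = (g^2 - 7*g*l + 12*l^2)/(g + 2*l)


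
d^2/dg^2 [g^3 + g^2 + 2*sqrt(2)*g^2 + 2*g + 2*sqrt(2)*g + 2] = 6*g + 2 + 4*sqrt(2)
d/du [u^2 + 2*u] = 2*u + 2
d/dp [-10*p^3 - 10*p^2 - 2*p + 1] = -30*p^2 - 20*p - 2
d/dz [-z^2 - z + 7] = -2*z - 1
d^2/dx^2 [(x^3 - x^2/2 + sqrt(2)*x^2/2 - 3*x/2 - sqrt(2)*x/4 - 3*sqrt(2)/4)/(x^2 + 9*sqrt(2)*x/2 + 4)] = (16*sqrt(2)*x^3 + 244*x^3 + 48*x^2 + 366*sqrt(2)*x^2 + 24*sqrt(2)*x + 366*x + 8 + 61*sqrt(2))/(4*x^6 + 54*sqrt(2)*x^5 + 534*x^4 + 1161*sqrt(2)*x^3 + 2136*x^2 + 864*sqrt(2)*x + 256)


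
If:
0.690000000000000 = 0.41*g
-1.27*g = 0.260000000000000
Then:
No Solution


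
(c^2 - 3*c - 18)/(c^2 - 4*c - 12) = (c + 3)/(c + 2)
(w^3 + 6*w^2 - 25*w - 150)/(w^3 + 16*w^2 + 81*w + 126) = (w^2 - 25)/(w^2 + 10*w + 21)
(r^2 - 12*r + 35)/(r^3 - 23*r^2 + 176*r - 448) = (r - 5)/(r^2 - 16*r + 64)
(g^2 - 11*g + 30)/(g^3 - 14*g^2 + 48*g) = (g - 5)/(g*(g - 8))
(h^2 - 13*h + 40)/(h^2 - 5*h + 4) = (h^2 - 13*h + 40)/(h^2 - 5*h + 4)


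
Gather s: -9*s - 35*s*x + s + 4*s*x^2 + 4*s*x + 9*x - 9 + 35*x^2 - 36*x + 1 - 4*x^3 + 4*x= s*(4*x^2 - 31*x - 8) - 4*x^3 + 35*x^2 - 23*x - 8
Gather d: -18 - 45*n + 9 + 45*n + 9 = 0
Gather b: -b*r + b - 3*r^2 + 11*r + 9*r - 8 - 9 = b*(1 - r) - 3*r^2 + 20*r - 17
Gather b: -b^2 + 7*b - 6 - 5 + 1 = -b^2 + 7*b - 10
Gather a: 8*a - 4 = 8*a - 4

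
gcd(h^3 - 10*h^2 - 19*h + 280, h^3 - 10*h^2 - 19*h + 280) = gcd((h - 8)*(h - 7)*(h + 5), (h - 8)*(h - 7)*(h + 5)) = h^3 - 10*h^2 - 19*h + 280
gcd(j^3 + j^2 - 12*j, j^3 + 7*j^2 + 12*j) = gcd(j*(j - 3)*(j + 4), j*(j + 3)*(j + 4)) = j^2 + 4*j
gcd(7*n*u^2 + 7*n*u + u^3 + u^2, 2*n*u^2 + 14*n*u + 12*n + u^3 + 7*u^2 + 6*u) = u + 1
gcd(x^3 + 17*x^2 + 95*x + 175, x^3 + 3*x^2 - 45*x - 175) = x^2 + 10*x + 25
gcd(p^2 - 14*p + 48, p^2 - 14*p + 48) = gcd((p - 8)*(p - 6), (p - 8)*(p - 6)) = p^2 - 14*p + 48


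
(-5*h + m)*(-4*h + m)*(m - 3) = 20*h^2*m - 60*h^2 - 9*h*m^2 + 27*h*m + m^3 - 3*m^2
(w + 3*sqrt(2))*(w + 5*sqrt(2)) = w^2 + 8*sqrt(2)*w + 30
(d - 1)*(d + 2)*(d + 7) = d^3 + 8*d^2 + 5*d - 14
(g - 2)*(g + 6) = g^2 + 4*g - 12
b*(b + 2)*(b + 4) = b^3 + 6*b^2 + 8*b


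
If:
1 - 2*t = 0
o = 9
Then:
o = 9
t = 1/2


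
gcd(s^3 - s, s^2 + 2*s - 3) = s - 1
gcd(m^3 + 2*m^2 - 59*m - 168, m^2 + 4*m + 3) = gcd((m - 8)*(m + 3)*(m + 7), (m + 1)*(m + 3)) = m + 3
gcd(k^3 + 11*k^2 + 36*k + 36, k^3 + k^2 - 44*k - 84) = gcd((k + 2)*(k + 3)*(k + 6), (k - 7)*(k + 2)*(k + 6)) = k^2 + 8*k + 12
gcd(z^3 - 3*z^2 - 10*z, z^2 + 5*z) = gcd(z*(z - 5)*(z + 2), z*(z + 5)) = z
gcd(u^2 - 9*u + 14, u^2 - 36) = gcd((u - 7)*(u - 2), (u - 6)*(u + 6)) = 1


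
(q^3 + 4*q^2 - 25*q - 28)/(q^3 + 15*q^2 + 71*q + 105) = (q^2 - 3*q - 4)/(q^2 + 8*q + 15)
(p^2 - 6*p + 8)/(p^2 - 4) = (p - 4)/(p + 2)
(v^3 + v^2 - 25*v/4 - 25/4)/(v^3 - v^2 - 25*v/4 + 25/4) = (v + 1)/(v - 1)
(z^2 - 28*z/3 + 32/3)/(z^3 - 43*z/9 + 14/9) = 3*(3*z^2 - 28*z + 32)/(9*z^3 - 43*z + 14)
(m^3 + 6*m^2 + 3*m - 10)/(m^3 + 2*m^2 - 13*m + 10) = (m + 2)/(m - 2)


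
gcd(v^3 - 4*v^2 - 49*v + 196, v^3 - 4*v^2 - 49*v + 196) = v^3 - 4*v^2 - 49*v + 196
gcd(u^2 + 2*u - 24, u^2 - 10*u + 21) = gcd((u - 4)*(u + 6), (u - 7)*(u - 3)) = 1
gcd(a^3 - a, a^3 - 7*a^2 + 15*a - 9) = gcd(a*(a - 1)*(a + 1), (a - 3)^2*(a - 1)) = a - 1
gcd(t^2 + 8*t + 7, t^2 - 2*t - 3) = t + 1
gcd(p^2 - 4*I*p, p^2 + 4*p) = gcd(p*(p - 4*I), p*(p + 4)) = p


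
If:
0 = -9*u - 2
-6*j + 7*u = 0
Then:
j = -7/27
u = -2/9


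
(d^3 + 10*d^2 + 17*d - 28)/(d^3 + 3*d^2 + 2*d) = (d^3 + 10*d^2 + 17*d - 28)/(d*(d^2 + 3*d + 2))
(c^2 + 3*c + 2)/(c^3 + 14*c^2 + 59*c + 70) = (c + 1)/(c^2 + 12*c + 35)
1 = 1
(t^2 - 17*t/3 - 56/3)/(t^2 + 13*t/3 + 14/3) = (t - 8)/(t + 2)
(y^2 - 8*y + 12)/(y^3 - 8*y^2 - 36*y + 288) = (y - 2)/(y^2 - 2*y - 48)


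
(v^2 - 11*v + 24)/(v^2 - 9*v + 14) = (v^2 - 11*v + 24)/(v^2 - 9*v + 14)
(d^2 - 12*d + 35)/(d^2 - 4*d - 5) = (d - 7)/(d + 1)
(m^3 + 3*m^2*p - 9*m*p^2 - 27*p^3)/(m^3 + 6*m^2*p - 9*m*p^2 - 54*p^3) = (m + 3*p)/(m + 6*p)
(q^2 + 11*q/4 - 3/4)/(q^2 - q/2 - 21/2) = (4*q - 1)/(2*(2*q - 7))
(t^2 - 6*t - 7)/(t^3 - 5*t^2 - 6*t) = (t - 7)/(t*(t - 6))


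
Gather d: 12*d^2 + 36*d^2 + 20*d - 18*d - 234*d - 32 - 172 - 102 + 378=48*d^2 - 232*d + 72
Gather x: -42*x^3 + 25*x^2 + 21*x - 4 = -42*x^3 + 25*x^2 + 21*x - 4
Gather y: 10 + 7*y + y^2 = y^2 + 7*y + 10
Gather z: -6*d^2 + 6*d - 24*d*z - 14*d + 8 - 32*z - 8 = -6*d^2 - 8*d + z*(-24*d - 32)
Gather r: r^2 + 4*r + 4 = r^2 + 4*r + 4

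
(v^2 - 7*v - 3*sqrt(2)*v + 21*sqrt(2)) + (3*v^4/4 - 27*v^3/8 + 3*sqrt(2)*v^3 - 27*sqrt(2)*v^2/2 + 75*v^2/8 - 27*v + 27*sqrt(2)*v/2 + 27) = 3*v^4/4 - 27*v^3/8 + 3*sqrt(2)*v^3 - 27*sqrt(2)*v^2/2 + 83*v^2/8 - 34*v + 21*sqrt(2)*v/2 + 27 + 21*sqrt(2)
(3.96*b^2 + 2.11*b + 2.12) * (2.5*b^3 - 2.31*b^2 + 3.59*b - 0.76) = 9.9*b^5 - 3.8726*b^4 + 14.6423*b^3 - 0.331900000000001*b^2 + 6.0072*b - 1.6112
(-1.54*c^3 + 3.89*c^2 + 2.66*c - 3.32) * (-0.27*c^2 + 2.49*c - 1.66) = 0.4158*c^5 - 4.8849*c^4 + 11.5243*c^3 + 1.0624*c^2 - 12.6824*c + 5.5112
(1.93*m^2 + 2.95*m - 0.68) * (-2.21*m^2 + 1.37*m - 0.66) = -4.2653*m^4 - 3.8754*m^3 + 4.2705*m^2 - 2.8786*m + 0.4488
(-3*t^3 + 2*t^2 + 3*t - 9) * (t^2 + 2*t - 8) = -3*t^5 - 4*t^4 + 31*t^3 - 19*t^2 - 42*t + 72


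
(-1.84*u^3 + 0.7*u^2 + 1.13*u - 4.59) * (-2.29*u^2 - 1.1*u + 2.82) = 4.2136*u^5 + 0.421*u^4 - 8.5465*u^3 + 11.2421*u^2 + 8.2356*u - 12.9438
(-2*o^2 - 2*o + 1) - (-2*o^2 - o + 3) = -o - 2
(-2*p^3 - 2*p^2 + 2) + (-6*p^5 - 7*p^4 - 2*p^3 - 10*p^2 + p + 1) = -6*p^5 - 7*p^4 - 4*p^3 - 12*p^2 + p + 3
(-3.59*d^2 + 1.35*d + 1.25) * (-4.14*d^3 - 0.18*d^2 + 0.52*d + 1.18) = 14.8626*d^5 - 4.9428*d^4 - 7.2848*d^3 - 3.7592*d^2 + 2.243*d + 1.475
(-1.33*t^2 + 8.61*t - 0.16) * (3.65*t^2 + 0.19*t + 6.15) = -4.8545*t^4 + 31.1738*t^3 - 7.1276*t^2 + 52.9211*t - 0.984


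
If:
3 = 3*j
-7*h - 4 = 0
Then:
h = -4/7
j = 1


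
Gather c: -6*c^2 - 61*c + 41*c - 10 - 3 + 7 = -6*c^2 - 20*c - 6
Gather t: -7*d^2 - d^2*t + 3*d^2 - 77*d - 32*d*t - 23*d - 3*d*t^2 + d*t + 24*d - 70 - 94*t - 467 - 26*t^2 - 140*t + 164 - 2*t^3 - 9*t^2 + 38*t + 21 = -4*d^2 - 76*d - 2*t^3 + t^2*(-3*d - 35) + t*(-d^2 - 31*d - 196) - 352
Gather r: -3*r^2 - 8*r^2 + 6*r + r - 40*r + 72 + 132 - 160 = -11*r^2 - 33*r + 44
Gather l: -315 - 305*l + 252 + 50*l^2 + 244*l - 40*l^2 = 10*l^2 - 61*l - 63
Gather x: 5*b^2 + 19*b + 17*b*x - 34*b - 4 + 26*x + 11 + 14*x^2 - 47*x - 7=5*b^2 - 15*b + 14*x^2 + x*(17*b - 21)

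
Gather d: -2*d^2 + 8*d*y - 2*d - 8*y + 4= -2*d^2 + d*(8*y - 2) - 8*y + 4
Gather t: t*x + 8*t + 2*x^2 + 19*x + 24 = t*(x + 8) + 2*x^2 + 19*x + 24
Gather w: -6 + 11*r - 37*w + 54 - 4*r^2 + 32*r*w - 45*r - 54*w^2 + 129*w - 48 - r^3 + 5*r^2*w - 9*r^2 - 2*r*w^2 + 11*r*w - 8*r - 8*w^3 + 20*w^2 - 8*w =-r^3 - 13*r^2 - 42*r - 8*w^3 + w^2*(-2*r - 34) + w*(5*r^2 + 43*r + 84)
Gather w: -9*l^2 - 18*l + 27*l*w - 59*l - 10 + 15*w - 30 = -9*l^2 - 77*l + w*(27*l + 15) - 40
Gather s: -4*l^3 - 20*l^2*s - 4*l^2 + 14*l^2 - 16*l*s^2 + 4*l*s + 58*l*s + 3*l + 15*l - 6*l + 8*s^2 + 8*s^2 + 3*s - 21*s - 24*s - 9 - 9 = -4*l^3 + 10*l^2 + 12*l + s^2*(16 - 16*l) + s*(-20*l^2 + 62*l - 42) - 18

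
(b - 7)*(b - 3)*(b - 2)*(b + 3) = b^4 - 9*b^3 + 5*b^2 + 81*b - 126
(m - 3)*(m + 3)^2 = m^3 + 3*m^2 - 9*m - 27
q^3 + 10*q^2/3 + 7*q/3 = q*(q + 1)*(q + 7/3)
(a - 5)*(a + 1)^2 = a^3 - 3*a^2 - 9*a - 5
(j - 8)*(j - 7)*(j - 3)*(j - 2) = j^4 - 20*j^3 + 137*j^2 - 370*j + 336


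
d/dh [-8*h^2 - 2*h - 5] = -16*h - 2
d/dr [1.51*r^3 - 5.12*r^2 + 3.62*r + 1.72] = 4.53*r^2 - 10.24*r + 3.62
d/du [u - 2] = 1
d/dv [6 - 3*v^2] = -6*v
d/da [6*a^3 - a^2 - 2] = 2*a*(9*a - 1)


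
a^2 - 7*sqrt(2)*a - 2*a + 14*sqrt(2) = (a - 2)*(a - 7*sqrt(2))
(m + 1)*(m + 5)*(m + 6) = m^3 + 12*m^2 + 41*m + 30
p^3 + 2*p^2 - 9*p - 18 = (p - 3)*(p + 2)*(p + 3)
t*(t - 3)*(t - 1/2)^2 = t^4 - 4*t^3 + 13*t^2/4 - 3*t/4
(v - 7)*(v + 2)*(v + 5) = v^3 - 39*v - 70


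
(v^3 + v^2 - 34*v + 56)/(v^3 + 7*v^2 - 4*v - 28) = (v - 4)/(v + 2)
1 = 1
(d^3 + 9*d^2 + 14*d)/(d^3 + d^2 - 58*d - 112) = d/(d - 8)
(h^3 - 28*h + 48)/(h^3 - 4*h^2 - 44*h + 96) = (h - 4)/(h - 8)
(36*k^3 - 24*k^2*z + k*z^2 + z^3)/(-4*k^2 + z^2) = (-18*k^2 + 3*k*z + z^2)/(2*k + z)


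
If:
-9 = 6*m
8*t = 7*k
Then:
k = 8*t/7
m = -3/2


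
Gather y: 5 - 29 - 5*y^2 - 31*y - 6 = -5*y^2 - 31*y - 30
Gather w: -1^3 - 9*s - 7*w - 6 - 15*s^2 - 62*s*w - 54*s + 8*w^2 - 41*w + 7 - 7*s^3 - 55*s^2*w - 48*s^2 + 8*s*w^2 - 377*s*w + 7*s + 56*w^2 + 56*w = -7*s^3 - 63*s^2 - 56*s + w^2*(8*s + 64) + w*(-55*s^2 - 439*s + 8)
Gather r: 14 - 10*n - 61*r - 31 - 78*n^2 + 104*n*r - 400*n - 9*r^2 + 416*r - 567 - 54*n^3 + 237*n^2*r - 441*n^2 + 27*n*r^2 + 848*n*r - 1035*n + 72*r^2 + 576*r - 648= -54*n^3 - 519*n^2 - 1445*n + r^2*(27*n + 63) + r*(237*n^2 + 952*n + 931) - 1232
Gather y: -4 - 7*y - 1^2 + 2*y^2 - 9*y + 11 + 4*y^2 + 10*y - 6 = 6*y^2 - 6*y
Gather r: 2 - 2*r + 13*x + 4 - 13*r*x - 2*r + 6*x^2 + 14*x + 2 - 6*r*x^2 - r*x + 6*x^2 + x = r*(-6*x^2 - 14*x - 4) + 12*x^2 + 28*x + 8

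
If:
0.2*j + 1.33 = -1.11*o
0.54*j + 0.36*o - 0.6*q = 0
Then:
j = 1.26279863481229*q + 0.907849829351536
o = -0.227531285551763*q - 1.3617747440273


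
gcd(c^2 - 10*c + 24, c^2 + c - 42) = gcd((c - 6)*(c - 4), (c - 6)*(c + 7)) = c - 6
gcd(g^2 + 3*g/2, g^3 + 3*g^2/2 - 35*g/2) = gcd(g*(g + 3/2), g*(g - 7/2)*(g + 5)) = g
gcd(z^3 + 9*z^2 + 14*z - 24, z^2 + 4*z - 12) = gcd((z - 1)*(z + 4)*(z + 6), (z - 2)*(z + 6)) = z + 6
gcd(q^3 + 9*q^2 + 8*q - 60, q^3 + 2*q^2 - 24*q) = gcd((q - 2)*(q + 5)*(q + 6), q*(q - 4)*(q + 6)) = q + 6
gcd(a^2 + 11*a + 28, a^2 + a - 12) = a + 4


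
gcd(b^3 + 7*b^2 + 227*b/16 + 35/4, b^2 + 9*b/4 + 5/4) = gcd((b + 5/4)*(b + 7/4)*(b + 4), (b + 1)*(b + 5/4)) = b + 5/4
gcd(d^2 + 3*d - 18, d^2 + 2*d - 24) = d + 6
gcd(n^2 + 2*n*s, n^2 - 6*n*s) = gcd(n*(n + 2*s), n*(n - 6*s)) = n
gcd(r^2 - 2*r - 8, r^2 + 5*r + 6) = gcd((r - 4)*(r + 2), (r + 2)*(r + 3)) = r + 2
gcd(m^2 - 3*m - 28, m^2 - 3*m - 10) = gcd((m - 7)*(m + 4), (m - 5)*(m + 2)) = 1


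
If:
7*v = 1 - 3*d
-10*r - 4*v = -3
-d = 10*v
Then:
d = 10/23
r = 73/230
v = -1/23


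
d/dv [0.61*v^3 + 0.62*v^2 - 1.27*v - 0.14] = 1.83*v^2 + 1.24*v - 1.27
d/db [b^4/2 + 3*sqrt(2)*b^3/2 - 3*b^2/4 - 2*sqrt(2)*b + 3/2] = 2*b^3 + 9*sqrt(2)*b^2/2 - 3*b/2 - 2*sqrt(2)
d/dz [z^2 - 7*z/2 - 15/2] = 2*z - 7/2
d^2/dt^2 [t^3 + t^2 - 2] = 6*t + 2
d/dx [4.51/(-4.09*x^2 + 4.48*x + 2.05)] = (36.8918*x - 20.2048)/(-4.09*x^2 + 4.48*x + 2.05)^2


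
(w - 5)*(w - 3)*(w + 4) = w^3 - 4*w^2 - 17*w + 60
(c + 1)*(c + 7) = c^2 + 8*c + 7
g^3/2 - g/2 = g*(g/2 + 1/2)*(g - 1)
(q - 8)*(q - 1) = q^2 - 9*q + 8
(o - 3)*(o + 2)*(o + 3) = o^3 + 2*o^2 - 9*o - 18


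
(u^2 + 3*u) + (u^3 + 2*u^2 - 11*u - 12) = u^3 + 3*u^2 - 8*u - 12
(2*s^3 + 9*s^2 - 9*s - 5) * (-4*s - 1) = -8*s^4 - 38*s^3 + 27*s^2 + 29*s + 5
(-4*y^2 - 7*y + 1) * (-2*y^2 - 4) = 8*y^4 + 14*y^3 + 14*y^2 + 28*y - 4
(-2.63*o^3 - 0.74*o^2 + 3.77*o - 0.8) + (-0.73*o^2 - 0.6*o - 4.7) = -2.63*o^3 - 1.47*o^2 + 3.17*o - 5.5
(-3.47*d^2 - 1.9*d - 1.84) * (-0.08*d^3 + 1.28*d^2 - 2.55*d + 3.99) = 0.2776*d^5 - 4.2896*d^4 + 6.5637*d^3 - 11.3555*d^2 - 2.889*d - 7.3416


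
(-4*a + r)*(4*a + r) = -16*a^2 + r^2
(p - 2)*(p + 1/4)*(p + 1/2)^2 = p^4 - 3*p^3/4 - 2*p^2 - 15*p/16 - 1/8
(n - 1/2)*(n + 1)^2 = n^3 + 3*n^2/2 - 1/2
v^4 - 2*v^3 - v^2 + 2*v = v*(v - 2)*(v - 1)*(v + 1)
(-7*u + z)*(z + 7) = -7*u*z - 49*u + z^2 + 7*z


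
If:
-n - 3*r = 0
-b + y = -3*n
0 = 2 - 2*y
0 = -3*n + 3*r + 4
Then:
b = 4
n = 1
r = -1/3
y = 1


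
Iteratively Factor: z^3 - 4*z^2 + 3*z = (z)*(z^2 - 4*z + 3) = z*(z - 1)*(z - 3)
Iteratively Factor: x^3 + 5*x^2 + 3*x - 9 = (x - 1)*(x^2 + 6*x + 9) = (x - 1)*(x + 3)*(x + 3)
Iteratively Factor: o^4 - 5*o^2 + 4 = (o + 1)*(o^3 - o^2 - 4*o + 4) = (o - 2)*(o + 1)*(o^2 + o - 2) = (o - 2)*(o + 1)*(o + 2)*(o - 1)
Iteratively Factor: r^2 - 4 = (r + 2)*(r - 2)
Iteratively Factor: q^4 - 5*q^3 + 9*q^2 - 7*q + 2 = (q - 1)*(q^3 - 4*q^2 + 5*q - 2) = (q - 2)*(q - 1)*(q^2 - 2*q + 1) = (q - 2)*(q - 1)^2*(q - 1)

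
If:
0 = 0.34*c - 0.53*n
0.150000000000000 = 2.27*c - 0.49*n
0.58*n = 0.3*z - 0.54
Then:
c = 0.08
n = 0.05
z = 1.90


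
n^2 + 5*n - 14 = (n - 2)*(n + 7)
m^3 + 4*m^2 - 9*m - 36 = (m - 3)*(m + 3)*(m + 4)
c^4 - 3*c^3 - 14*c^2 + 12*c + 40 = (c - 5)*(c - 2)*(c + 2)^2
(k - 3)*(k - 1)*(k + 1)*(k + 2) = k^4 - k^3 - 7*k^2 + k + 6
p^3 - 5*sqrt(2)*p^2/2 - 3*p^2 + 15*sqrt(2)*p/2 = p*(p - 3)*(p - 5*sqrt(2)/2)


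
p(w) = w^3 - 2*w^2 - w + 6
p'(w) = 3*w^2 - 4*w - 1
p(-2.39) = -16.69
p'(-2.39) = 25.70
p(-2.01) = -8.19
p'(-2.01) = 19.16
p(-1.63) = -2.01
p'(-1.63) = 13.49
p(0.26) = 5.62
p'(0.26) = -1.84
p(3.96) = 32.78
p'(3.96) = 30.20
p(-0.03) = 6.03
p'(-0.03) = -0.88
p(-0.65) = 5.53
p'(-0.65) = 2.87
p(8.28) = 428.27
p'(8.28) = 171.56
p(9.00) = 564.00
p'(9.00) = 206.00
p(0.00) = 6.00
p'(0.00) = -1.00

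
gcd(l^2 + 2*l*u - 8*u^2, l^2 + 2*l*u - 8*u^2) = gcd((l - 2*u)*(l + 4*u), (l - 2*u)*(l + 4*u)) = -l^2 - 2*l*u + 8*u^2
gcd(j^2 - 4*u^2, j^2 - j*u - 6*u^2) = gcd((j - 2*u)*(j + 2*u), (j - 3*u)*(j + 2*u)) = j + 2*u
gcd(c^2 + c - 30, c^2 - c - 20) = c - 5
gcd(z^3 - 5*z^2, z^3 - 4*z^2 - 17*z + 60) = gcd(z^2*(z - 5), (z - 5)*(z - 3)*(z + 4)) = z - 5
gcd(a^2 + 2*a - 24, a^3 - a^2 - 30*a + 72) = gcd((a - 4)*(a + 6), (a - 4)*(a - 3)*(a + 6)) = a^2 + 2*a - 24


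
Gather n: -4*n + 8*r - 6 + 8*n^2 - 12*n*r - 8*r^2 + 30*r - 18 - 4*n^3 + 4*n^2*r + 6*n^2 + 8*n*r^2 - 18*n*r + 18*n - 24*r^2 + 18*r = -4*n^3 + n^2*(4*r + 14) + n*(8*r^2 - 30*r + 14) - 32*r^2 + 56*r - 24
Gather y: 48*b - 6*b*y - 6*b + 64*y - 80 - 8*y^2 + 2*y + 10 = 42*b - 8*y^2 + y*(66 - 6*b) - 70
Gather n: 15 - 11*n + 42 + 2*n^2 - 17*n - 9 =2*n^2 - 28*n + 48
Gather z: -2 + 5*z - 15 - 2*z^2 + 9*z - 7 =-2*z^2 + 14*z - 24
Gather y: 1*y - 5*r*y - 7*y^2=-7*y^2 + y*(1 - 5*r)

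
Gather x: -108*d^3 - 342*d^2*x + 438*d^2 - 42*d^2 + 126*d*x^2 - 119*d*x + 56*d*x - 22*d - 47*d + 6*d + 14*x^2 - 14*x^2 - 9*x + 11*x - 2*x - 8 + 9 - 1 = -108*d^3 + 396*d^2 + 126*d*x^2 - 63*d + x*(-342*d^2 - 63*d)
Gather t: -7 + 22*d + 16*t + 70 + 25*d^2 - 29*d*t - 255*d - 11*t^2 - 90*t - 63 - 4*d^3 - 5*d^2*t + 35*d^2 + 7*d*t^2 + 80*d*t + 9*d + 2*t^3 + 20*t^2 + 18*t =-4*d^3 + 60*d^2 - 224*d + 2*t^3 + t^2*(7*d + 9) + t*(-5*d^2 + 51*d - 56)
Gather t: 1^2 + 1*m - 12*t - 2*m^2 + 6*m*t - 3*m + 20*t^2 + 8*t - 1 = -2*m^2 - 2*m + 20*t^2 + t*(6*m - 4)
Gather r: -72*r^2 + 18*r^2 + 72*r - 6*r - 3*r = -54*r^2 + 63*r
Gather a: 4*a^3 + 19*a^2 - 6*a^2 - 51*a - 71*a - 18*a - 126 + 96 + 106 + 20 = 4*a^3 + 13*a^2 - 140*a + 96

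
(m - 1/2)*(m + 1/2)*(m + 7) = m^3 + 7*m^2 - m/4 - 7/4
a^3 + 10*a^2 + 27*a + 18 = (a + 1)*(a + 3)*(a + 6)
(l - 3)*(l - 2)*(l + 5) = l^3 - 19*l + 30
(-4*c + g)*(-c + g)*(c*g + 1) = 4*c^3*g - 5*c^2*g^2 + 4*c^2 + c*g^3 - 5*c*g + g^2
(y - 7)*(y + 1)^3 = y^4 - 4*y^3 - 18*y^2 - 20*y - 7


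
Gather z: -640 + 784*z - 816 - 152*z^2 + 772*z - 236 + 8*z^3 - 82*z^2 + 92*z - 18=8*z^3 - 234*z^2 + 1648*z - 1710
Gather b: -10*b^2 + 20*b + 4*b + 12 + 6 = -10*b^2 + 24*b + 18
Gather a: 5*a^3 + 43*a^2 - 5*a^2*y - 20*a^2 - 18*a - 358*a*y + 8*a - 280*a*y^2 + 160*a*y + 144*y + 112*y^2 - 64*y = 5*a^3 + a^2*(23 - 5*y) + a*(-280*y^2 - 198*y - 10) + 112*y^2 + 80*y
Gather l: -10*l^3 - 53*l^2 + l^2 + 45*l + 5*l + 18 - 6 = -10*l^3 - 52*l^2 + 50*l + 12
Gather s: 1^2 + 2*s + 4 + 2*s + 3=4*s + 8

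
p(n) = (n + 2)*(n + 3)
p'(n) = 2*n + 5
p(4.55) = 49.45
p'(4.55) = 14.10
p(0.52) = 8.87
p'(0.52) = 6.04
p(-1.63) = 0.51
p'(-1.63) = 1.74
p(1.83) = 18.50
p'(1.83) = 8.66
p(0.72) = 10.12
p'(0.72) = 6.44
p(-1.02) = 1.94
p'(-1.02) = 2.96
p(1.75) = 17.81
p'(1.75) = 8.50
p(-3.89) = 1.68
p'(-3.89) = -2.78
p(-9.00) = 42.00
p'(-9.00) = -13.00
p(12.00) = 210.00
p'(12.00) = 29.00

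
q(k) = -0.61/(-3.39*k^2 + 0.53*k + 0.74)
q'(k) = -0.61*(6.78*k - 0.53)/(-3.39*k^2 + 0.53*k + 0.74)^2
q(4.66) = 0.01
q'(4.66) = -0.00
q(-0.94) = 0.22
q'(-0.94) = 0.56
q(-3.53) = 0.01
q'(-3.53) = 0.01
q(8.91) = 0.00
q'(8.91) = -0.00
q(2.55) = 0.03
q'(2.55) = -0.03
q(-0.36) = -5.55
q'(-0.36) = 150.16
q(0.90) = 0.40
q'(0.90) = -1.45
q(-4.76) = 0.01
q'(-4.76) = 0.00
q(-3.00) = 0.02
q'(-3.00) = 0.01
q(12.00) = 0.00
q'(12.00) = -0.00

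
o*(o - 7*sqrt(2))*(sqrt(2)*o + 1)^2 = 2*o^4 - 12*sqrt(2)*o^3 - 27*o^2 - 7*sqrt(2)*o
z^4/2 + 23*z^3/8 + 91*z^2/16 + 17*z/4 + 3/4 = (z/2 + 1)*(z + 1/4)*(z + 3/2)*(z + 2)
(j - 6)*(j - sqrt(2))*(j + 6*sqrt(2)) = j^3 - 6*j^2 + 5*sqrt(2)*j^2 - 30*sqrt(2)*j - 12*j + 72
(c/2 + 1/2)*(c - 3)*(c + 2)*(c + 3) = c^4/2 + 3*c^3/2 - 7*c^2/2 - 27*c/2 - 9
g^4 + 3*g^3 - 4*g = g*(g - 1)*(g + 2)^2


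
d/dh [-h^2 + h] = 1 - 2*h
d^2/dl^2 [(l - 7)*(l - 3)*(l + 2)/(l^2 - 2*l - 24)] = 2*(13*l^3 - 306*l^2 + 1548*l - 3480)/(l^6 - 6*l^5 - 60*l^4 + 280*l^3 + 1440*l^2 - 3456*l - 13824)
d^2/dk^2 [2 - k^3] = -6*k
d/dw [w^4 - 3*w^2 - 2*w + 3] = 4*w^3 - 6*w - 2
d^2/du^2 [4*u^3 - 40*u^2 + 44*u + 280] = 24*u - 80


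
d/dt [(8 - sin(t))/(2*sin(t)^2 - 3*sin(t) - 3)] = (-32*sin(t) - cos(2*t) + 28)*cos(t)/(3*sin(t) + cos(2*t) + 2)^2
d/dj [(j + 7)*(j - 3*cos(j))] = j + (j + 7)*(3*sin(j) + 1) - 3*cos(j)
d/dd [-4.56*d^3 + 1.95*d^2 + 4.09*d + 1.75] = -13.68*d^2 + 3.9*d + 4.09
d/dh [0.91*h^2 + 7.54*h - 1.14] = 1.82*h + 7.54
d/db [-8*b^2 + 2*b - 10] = 2 - 16*b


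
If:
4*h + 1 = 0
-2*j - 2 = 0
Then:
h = -1/4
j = -1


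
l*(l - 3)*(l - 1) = l^3 - 4*l^2 + 3*l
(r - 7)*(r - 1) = r^2 - 8*r + 7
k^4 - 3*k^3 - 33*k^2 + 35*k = k*(k - 7)*(k - 1)*(k + 5)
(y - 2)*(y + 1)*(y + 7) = y^3 + 6*y^2 - 9*y - 14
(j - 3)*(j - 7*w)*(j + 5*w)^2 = j^4 + 3*j^3*w - 3*j^3 - 45*j^2*w^2 - 9*j^2*w - 175*j*w^3 + 135*j*w^2 + 525*w^3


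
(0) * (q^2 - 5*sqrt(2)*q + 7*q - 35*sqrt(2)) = 0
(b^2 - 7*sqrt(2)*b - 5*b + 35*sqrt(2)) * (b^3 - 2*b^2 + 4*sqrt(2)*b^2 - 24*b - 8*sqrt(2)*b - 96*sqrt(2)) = b^5 - 7*b^4 - 3*sqrt(2)*b^4 - 70*b^3 + 21*sqrt(2)*b^3 + 42*sqrt(2)*b^2 + 512*b^2 - 360*sqrt(2)*b + 784*b - 6720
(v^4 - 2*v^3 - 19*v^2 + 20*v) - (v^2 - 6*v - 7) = v^4 - 2*v^3 - 20*v^2 + 26*v + 7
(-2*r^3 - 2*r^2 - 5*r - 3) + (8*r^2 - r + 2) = -2*r^3 + 6*r^2 - 6*r - 1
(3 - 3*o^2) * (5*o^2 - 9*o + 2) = -15*o^4 + 27*o^3 + 9*o^2 - 27*o + 6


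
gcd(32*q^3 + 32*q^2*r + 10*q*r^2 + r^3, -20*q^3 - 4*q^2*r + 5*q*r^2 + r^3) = 2*q + r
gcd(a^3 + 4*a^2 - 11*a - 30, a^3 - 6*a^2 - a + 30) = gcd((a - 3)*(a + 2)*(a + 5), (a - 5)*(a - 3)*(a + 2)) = a^2 - a - 6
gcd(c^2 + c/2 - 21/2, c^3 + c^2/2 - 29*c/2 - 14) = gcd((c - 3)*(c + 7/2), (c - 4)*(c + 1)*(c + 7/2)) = c + 7/2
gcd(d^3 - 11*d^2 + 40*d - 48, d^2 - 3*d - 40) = 1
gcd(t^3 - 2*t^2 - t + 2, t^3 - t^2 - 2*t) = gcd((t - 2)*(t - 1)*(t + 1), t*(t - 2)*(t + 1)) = t^2 - t - 2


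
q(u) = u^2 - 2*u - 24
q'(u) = 2*u - 2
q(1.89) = -24.21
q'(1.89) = 1.78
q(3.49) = -18.80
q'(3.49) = 4.98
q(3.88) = -16.71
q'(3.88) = 5.76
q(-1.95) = -16.30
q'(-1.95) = -5.90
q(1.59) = -24.65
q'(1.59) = 1.18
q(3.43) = -19.10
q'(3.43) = 4.86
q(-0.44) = -22.93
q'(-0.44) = -2.88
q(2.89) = -21.43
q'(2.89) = 3.78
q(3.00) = -21.00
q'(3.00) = 4.00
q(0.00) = -24.00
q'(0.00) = -2.00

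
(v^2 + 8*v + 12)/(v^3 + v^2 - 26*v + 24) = (v + 2)/(v^2 - 5*v + 4)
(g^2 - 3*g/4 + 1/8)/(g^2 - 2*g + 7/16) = 2*(2*g - 1)/(4*g - 7)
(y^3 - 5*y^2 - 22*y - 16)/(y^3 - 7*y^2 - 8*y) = (y + 2)/y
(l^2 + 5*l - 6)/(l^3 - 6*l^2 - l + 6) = (l + 6)/(l^2 - 5*l - 6)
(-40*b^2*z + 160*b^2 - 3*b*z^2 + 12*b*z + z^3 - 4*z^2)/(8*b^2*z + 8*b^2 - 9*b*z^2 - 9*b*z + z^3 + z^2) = (5*b*z - 20*b + z^2 - 4*z)/(-b*z - b + z^2 + z)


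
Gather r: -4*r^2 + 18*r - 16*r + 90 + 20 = -4*r^2 + 2*r + 110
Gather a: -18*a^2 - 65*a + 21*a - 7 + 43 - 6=-18*a^2 - 44*a + 30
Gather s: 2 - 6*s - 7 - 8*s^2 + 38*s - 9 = -8*s^2 + 32*s - 14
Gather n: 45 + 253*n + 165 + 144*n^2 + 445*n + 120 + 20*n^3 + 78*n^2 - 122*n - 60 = 20*n^3 + 222*n^2 + 576*n + 270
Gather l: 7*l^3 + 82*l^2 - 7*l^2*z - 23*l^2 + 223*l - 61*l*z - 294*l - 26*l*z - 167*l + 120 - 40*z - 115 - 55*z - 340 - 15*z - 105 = 7*l^3 + l^2*(59 - 7*z) + l*(-87*z - 238) - 110*z - 440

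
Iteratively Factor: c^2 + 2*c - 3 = (c + 3)*(c - 1)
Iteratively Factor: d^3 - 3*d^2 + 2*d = (d)*(d^2 - 3*d + 2) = d*(d - 2)*(d - 1)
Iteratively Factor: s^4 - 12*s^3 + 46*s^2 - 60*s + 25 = (s - 5)*(s^3 - 7*s^2 + 11*s - 5) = (s - 5)*(s - 1)*(s^2 - 6*s + 5) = (s - 5)^2*(s - 1)*(s - 1)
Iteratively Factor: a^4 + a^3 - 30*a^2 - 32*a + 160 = (a + 4)*(a^3 - 3*a^2 - 18*a + 40) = (a - 5)*(a + 4)*(a^2 + 2*a - 8) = (a - 5)*(a + 4)^2*(a - 2)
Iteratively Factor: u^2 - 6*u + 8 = (u - 4)*(u - 2)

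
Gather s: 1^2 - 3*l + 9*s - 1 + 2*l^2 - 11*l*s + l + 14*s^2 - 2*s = 2*l^2 - 2*l + 14*s^2 + s*(7 - 11*l)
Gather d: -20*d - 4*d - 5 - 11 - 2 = -24*d - 18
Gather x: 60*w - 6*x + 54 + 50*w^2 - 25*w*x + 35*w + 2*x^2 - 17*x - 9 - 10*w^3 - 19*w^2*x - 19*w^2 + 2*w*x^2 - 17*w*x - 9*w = -10*w^3 + 31*w^2 + 86*w + x^2*(2*w + 2) + x*(-19*w^2 - 42*w - 23) + 45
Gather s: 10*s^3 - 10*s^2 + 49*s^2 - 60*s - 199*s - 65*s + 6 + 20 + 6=10*s^3 + 39*s^2 - 324*s + 32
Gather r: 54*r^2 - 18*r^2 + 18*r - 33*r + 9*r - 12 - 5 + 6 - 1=36*r^2 - 6*r - 12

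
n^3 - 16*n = n*(n - 4)*(n + 4)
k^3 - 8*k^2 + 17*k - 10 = (k - 5)*(k - 2)*(k - 1)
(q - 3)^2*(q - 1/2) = q^3 - 13*q^2/2 + 12*q - 9/2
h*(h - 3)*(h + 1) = h^3 - 2*h^2 - 3*h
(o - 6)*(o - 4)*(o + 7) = o^3 - 3*o^2 - 46*o + 168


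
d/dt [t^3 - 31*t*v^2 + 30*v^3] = 3*t^2 - 31*v^2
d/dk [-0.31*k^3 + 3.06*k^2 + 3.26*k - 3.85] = -0.93*k^2 + 6.12*k + 3.26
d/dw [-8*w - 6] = -8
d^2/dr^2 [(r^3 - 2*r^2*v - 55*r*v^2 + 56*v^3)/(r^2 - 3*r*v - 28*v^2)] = v^2*(-48*r^3 + 504*r^2*v - 5544*r*v^2 + 10248*v^3)/(r^6 - 9*r^5*v - 57*r^4*v^2 + 477*r^3*v^3 + 1596*r^2*v^4 - 7056*r*v^5 - 21952*v^6)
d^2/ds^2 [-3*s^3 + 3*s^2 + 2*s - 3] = 6 - 18*s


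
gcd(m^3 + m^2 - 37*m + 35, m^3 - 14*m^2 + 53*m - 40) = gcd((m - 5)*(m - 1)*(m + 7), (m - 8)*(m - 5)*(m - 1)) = m^2 - 6*m + 5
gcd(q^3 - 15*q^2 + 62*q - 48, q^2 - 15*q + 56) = q - 8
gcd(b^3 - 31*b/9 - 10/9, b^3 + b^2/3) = b + 1/3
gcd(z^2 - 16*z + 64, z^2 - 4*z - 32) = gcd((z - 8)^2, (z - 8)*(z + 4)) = z - 8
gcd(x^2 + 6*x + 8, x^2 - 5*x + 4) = 1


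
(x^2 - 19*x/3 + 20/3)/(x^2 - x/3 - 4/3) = (x - 5)/(x + 1)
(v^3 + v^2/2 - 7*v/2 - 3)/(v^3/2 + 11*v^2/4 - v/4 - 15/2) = 2*(2*v^3 + v^2 - 7*v - 6)/(2*v^3 + 11*v^2 - v - 30)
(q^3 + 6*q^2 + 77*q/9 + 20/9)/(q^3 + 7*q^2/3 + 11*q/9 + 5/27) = 3*(q + 4)/(3*q + 1)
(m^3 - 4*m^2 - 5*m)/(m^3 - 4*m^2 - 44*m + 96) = m*(m^2 - 4*m - 5)/(m^3 - 4*m^2 - 44*m + 96)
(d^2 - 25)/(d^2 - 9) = (d^2 - 25)/(d^2 - 9)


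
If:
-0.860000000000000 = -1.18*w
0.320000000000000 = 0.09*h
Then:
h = 3.56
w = 0.73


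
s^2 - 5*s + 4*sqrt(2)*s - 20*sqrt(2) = (s - 5)*(s + 4*sqrt(2))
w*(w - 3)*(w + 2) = w^3 - w^2 - 6*w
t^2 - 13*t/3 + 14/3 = (t - 7/3)*(t - 2)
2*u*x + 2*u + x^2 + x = (2*u + x)*(x + 1)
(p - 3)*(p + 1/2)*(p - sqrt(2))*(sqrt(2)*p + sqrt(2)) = sqrt(2)*p^4 - 3*sqrt(2)*p^3/2 - 2*p^3 - 4*sqrt(2)*p^2 + 3*p^2 - 3*sqrt(2)*p/2 + 8*p + 3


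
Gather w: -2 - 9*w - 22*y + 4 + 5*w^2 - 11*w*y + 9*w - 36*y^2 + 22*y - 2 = 5*w^2 - 11*w*y - 36*y^2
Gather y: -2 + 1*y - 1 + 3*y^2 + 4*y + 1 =3*y^2 + 5*y - 2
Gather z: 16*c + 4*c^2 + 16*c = 4*c^2 + 32*c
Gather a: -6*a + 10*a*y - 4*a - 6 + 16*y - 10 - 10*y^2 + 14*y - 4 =a*(10*y - 10) - 10*y^2 + 30*y - 20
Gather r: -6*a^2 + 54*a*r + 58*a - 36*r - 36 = -6*a^2 + 58*a + r*(54*a - 36) - 36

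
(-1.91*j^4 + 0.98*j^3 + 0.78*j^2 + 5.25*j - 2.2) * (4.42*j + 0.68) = -8.4422*j^5 + 3.0328*j^4 + 4.114*j^3 + 23.7354*j^2 - 6.154*j - 1.496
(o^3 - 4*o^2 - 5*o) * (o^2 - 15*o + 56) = o^5 - 19*o^4 + 111*o^3 - 149*o^2 - 280*o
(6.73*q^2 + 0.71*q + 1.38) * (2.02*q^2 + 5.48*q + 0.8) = 13.5946*q^4 + 38.3146*q^3 + 12.0624*q^2 + 8.1304*q + 1.104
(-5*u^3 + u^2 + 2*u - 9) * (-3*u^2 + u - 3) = 15*u^5 - 8*u^4 + 10*u^3 + 26*u^2 - 15*u + 27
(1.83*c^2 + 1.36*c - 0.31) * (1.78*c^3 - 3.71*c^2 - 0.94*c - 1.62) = 3.2574*c^5 - 4.3685*c^4 - 7.3176*c^3 - 3.0929*c^2 - 1.9118*c + 0.5022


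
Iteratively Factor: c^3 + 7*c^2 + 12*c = (c + 4)*(c^2 + 3*c) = c*(c + 4)*(c + 3)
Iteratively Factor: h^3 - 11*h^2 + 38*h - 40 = (h - 2)*(h^2 - 9*h + 20) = (h - 4)*(h - 2)*(h - 5)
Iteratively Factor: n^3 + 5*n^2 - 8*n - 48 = (n + 4)*(n^2 + n - 12) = (n - 3)*(n + 4)*(n + 4)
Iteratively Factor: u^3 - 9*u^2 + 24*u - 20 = (u - 5)*(u^2 - 4*u + 4) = (u - 5)*(u - 2)*(u - 2)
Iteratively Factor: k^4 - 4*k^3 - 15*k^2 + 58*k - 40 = (k - 2)*(k^3 - 2*k^2 - 19*k + 20) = (k - 2)*(k + 4)*(k^2 - 6*k + 5) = (k - 2)*(k - 1)*(k + 4)*(k - 5)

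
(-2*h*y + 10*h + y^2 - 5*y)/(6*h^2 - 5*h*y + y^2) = (y - 5)/(-3*h + y)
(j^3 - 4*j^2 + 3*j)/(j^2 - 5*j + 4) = j*(j - 3)/(j - 4)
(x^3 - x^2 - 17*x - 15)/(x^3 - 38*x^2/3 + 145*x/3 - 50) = 3*(x^2 + 4*x + 3)/(3*x^2 - 23*x + 30)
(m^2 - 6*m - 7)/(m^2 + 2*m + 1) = (m - 7)/(m + 1)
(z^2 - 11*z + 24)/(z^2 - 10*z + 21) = (z - 8)/(z - 7)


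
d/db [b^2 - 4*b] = 2*b - 4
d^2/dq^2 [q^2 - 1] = 2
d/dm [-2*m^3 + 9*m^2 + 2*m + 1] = -6*m^2 + 18*m + 2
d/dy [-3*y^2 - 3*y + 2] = -6*y - 3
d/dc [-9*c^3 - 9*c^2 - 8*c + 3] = -27*c^2 - 18*c - 8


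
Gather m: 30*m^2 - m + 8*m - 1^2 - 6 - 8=30*m^2 + 7*m - 15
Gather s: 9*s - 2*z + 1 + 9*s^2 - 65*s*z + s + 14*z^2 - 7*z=9*s^2 + s*(10 - 65*z) + 14*z^2 - 9*z + 1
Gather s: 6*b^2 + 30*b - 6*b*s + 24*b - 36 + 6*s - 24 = 6*b^2 + 54*b + s*(6 - 6*b) - 60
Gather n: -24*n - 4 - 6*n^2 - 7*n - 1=-6*n^2 - 31*n - 5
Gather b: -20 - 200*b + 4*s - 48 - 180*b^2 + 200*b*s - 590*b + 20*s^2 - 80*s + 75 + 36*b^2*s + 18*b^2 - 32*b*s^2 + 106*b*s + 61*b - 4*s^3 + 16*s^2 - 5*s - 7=b^2*(36*s - 162) + b*(-32*s^2 + 306*s - 729) - 4*s^3 + 36*s^2 - 81*s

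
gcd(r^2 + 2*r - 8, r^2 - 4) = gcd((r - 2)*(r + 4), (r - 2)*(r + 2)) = r - 2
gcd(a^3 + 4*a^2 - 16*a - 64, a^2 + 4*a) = a + 4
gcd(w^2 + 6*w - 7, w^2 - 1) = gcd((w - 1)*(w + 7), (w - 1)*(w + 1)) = w - 1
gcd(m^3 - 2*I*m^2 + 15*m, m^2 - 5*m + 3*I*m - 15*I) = m + 3*I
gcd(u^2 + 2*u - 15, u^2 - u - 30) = u + 5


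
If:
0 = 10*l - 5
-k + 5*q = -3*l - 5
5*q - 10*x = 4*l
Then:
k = 10*x + 17/2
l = 1/2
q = 2*x + 2/5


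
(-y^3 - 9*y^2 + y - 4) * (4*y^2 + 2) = -4*y^5 - 36*y^4 + 2*y^3 - 34*y^2 + 2*y - 8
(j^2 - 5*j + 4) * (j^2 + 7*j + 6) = j^4 + 2*j^3 - 25*j^2 - 2*j + 24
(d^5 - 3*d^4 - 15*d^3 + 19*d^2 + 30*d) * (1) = d^5 - 3*d^4 - 15*d^3 + 19*d^2 + 30*d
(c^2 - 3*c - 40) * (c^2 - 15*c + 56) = c^4 - 18*c^3 + 61*c^2 + 432*c - 2240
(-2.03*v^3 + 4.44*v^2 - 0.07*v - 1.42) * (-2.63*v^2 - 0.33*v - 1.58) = 5.3389*v^5 - 11.0073*v^4 + 1.9263*v^3 - 3.2575*v^2 + 0.5792*v + 2.2436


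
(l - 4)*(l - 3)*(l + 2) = l^3 - 5*l^2 - 2*l + 24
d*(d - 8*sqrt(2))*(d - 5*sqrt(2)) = d^3 - 13*sqrt(2)*d^2 + 80*d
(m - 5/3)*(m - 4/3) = m^2 - 3*m + 20/9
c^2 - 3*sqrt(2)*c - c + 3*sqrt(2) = (c - 1)*(c - 3*sqrt(2))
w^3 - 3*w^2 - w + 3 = (w - 3)*(w - 1)*(w + 1)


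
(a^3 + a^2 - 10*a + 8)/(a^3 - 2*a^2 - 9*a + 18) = (a^2 + 3*a - 4)/(a^2 - 9)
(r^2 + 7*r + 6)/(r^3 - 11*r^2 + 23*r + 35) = (r + 6)/(r^2 - 12*r + 35)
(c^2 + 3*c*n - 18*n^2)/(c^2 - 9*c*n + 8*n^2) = (c^2 + 3*c*n - 18*n^2)/(c^2 - 9*c*n + 8*n^2)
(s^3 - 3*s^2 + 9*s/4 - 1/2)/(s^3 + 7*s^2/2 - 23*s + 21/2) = (s^2 - 5*s/2 + 1)/(s^2 + 4*s - 21)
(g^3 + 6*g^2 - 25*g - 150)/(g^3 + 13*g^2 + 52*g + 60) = (g - 5)/(g + 2)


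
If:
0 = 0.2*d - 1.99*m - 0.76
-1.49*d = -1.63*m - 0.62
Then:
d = -0.00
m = -0.38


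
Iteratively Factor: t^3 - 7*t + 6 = (t + 3)*(t^2 - 3*t + 2) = (t - 2)*(t + 3)*(t - 1)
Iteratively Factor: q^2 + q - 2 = (q + 2)*(q - 1)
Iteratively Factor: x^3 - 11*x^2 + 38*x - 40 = (x - 4)*(x^2 - 7*x + 10) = (x - 5)*(x - 4)*(x - 2)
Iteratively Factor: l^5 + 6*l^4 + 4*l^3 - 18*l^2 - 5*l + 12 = (l - 1)*(l^4 + 7*l^3 + 11*l^2 - 7*l - 12) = (l - 1)*(l + 1)*(l^3 + 6*l^2 + 5*l - 12) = (l - 1)^2*(l + 1)*(l^2 + 7*l + 12) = (l - 1)^2*(l + 1)*(l + 3)*(l + 4)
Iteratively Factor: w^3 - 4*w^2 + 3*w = (w)*(w^2 - 4*w + 3) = w*(w - 1)*(w - 3)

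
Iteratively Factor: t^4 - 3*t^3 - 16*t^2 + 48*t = (t - 4)*(t^3 + t^2 - 12*t) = t*(t - 4)*(t^2 + t - 12) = t*(t - 4)*(t + 4)*(t - 3)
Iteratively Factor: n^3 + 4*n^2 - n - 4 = (n + 1)*(n^2 + 3*n - 4) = (n - 1)*(n + 1)*(n + 4)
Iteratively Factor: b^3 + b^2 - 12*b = (b - 3)*(b^2 + 4*b) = (b - 3)*(b + 4)*(b)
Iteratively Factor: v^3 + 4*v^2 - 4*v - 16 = (v + 2)*(v^2 + 2*v - 8) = (v - 2)*(v + 2)*(v + 4)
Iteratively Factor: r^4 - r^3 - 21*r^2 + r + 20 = (r - 5)*(r^3 + 4*r^2 - r - 4) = (r - 5)*(r - 1)*(r^2 + 5*r + 4) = (r - 5)*(r - 1)*(r + 1)*(r + 4)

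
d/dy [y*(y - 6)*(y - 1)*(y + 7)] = 4*y^3 - 86*y + 42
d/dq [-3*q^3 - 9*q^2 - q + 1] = -9*q^2 - 18*q - 1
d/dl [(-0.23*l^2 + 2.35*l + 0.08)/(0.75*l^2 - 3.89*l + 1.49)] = (-0.8678*l^2 - 0.805399999999999*l + 3.8127)/(0.5625*l^4 - 5.835*l^3 + 17.3671*l^2 - 11.5922*l + 2.2201)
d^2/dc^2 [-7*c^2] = -14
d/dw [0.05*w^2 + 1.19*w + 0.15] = 0.1*w + 1.19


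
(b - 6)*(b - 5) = b^2 - 11*b + 30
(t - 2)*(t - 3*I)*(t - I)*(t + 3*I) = t^4 - 2*t^3 - I*t^3 + 9*t^2 + 2*I*t^2 - 18*t - 9*I*t + 18*I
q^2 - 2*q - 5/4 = (q - 5/2)*(q + 1/2)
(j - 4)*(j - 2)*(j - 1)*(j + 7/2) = j^4 - 7*j^3/2 - 21*j^2/2 + 41*j - 28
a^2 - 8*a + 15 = (a - 5)*(a - 3)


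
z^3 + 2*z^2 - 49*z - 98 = (z - 7)*(z + 2)*(z + 7)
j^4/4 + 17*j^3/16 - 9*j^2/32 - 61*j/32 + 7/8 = (j/4 + 1)*(j - 1)*(j - 1/2)*(j + 7/4)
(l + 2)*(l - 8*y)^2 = l^3 - 16*l^2*y + 2*l^2 + 64*l*y^2 - 32*l*y + 128*y^2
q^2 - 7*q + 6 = (q - 6)*(q - 1)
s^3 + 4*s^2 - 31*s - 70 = (s - 5)*(s + 2)*(s + 7)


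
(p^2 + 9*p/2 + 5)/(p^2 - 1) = (p^2 + 9*p/2 + 5)/(p^2 - 1)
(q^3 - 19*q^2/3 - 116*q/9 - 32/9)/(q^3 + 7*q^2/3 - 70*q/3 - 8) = (3*q^2 - 20*q - 32)/(3*(q^2 + 2*q - 24))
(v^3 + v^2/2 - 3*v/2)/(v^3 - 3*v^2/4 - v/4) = 2*(2*v + 3)/(4*v + 1)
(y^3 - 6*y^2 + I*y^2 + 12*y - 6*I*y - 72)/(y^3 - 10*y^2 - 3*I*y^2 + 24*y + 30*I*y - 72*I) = (y + 4*I)/(y - 4)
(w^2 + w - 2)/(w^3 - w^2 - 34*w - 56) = (w - 1)/(w^2 - 3*w - 28)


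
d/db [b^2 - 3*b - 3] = 2*b - 3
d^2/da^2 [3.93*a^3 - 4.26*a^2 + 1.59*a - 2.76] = 23.58*a - 8.52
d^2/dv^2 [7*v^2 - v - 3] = 14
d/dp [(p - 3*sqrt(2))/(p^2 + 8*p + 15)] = (p^2 + 8*p - 2*(p + 4)*(p - 3*sqrt(2)) + 15)/(p^2 + 8*p + 15)^2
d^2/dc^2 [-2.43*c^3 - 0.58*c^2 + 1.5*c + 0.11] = -14.58*c - 1.16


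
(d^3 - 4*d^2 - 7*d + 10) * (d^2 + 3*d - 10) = d^5 - d^4 - 29*d^3 + 29*d^2 + 100*d - 100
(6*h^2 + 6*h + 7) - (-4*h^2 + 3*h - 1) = 10*h^2 + 3*h + 8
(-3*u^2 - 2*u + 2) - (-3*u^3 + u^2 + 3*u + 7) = 3*u^3 - 4*u^2 - 5*u - 5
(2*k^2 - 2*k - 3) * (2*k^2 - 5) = 4*k^4 - 4*k^3 - 16*k^2 + 10*k + 15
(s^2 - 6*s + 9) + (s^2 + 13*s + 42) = 2*s^2 + 7*s + 51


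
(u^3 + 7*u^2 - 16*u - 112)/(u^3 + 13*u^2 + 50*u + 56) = (u - 4)/(u + 2)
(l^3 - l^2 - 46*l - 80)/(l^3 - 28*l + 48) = (l^3 - l^2 - 46*l - 80)/(l^3 - 28*l + 48)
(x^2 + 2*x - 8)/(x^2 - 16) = (x - 2)/(x - 4)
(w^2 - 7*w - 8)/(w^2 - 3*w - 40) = (w + 1)/(w + 5)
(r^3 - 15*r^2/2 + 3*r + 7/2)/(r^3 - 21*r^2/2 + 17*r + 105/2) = (2*r^2 - r - 1)/(2*r^2 - 7*r - 15)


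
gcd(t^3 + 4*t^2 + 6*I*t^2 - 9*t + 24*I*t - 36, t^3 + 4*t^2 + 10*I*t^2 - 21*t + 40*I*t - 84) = t^2 + t*(4 + 3*I) + 12*I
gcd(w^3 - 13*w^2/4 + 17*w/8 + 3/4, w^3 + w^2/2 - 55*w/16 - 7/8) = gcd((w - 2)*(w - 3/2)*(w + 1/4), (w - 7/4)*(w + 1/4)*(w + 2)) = w + 1/4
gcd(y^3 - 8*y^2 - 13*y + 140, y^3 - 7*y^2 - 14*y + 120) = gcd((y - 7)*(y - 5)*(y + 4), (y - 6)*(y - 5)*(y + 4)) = y^2 - y - 20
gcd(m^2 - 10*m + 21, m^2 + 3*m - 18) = m - 3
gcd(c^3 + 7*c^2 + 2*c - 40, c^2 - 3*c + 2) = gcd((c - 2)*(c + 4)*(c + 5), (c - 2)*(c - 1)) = c - 2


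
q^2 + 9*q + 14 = (q + 2)*(q + 7)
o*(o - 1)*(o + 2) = o^3 + o^2 - 2*o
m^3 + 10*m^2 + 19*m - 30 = (m - 1)*(m + 5)*(m + 6)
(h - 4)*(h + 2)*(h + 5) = h^3 + 3*h^2 - 18*h - 40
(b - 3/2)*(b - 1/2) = b^2 - 2*b + 3/4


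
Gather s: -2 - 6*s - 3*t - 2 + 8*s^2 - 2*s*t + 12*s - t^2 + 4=8*s^2 + s*(6 - 2*t) - t^2 - 3*t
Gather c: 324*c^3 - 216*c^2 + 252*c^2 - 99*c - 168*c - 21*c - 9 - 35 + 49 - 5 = 324*c^3 + 36*c^2 - 288*c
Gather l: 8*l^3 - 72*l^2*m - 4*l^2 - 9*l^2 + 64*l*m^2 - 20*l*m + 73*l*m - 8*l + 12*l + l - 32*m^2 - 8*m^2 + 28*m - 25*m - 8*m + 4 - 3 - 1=8*l^3 + l^2*(-72*m - 13) + l*(64*m^2 + 53*m + 5) - 40*m^2 - 5*m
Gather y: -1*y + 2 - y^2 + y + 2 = 4 - y^2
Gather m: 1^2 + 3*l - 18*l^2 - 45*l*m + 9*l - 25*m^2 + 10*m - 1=-18*l^2 + 12*l - 25*m^2 + m*(10 - 45*l)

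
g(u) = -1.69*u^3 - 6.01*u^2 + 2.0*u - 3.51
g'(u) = -5.07*u^2 - 12.02*u + 2.0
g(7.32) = -973.76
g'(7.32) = -357.65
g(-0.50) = -5.80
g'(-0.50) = 6.74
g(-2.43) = -19.61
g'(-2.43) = 1.27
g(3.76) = -170.79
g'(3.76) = -114.87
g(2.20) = -46.19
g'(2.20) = -48.98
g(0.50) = -4.22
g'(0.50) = -5.28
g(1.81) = -29.60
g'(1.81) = -36.37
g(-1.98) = -17.91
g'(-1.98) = 5.92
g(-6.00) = 133.17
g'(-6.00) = -108.40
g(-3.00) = -17.97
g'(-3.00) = -7.57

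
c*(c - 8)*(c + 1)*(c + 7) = c^4 - 57*c^2 - 56*c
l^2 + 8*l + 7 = (l + 1)*(l + 7)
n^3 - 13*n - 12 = (n - 4)*(n + 1)*(n + 3)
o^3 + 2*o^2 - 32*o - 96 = (o - 6)*(o + 4)^2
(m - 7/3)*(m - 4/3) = m^2 - 11*m/3 + 28/9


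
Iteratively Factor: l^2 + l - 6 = (l - 2)*(l + 3)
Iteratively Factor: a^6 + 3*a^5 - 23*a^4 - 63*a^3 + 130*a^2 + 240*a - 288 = (a + 4)*(a^5 - a^4 - 19*a^3 + 13*a^2 + 78*a - 72) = (a - 2)*(a + 4)*(a^4 + a^3 - 17*a^2 - 21*a + 36) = (a - 2)*(a + 3)*(a + 4)*(a^3 - 2*a^2 - 11*a + 12) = (a - 4)*(a - 2)*(a + 3)*(a + 4)*(a^2 + 2*a - 3) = (a - 4)*(a - 2)*(a + 3)^2*(a + 4)*(a - 1)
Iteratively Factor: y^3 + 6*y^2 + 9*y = (y + 3)*(y^2 + 3*y) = y*(y + 3)*(y + 3)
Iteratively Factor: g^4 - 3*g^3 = (g)*(g^3 - 3*g^2) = g^2*(g^2 - 3*g) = g^2*(g - 3)*(g)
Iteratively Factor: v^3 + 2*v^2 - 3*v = (v - 1)*(v^2 + 3*v) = v*(v - 1)*(v + 3)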